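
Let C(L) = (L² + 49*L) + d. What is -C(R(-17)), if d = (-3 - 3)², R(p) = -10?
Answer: 354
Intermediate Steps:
d = 36 (d = (-6)² = 36)
C(L) = 36 + L² + 49*L (C(L) = (L² + 49*L) + 36 = 36 + L² + 49*L)
-C(R(-17)) = -(36 + (-10)² + 49*(-10)) = -(36 + 100 - 490) = -1*(-354) = 354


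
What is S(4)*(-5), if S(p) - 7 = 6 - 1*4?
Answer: -45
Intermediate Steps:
S(p) = 9 (S(p) = 7 + (6 - 1*4) = 7 + (6 - 4) = 7 + 2 = 9)
S(4)*(-5) = 9*(-5) = -45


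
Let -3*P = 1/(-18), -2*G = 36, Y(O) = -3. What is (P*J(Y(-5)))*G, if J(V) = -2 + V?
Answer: 5/3 ≈ 1.6667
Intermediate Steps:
G = -18 (G = -½*36 = -18)
P = 1/54 (P = -⅓/(-18) = -⅓*(-1/18) = 1/54 ≈ 0.018519)
(P*J(Y(-5)))*G = ((-2 - 3)/54)*(-18) = ((1/54)*(-5))*(-18) = -5/54*(-18) = 5/3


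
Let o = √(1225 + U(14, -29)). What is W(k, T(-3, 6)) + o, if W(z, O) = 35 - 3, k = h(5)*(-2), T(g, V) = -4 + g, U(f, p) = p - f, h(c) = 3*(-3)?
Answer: 32 + √1182 ≈ 66.380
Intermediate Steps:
h(c) = -9
k = 18 (k = -9*(-2) = 18)
W(z, O) = 32
o = √1182 (o = √(1225 + (-29 - 1*14)) = √(1225 + (-29 - 14)) = √(1225 - 43) = √1182 ≈ 34.380)
W(k, T(-3, 6)) + o = 32 + √1182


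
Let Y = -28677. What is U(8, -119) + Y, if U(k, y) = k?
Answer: -28669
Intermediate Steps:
U(8, -119) + Y = 8 - 28677 = -28669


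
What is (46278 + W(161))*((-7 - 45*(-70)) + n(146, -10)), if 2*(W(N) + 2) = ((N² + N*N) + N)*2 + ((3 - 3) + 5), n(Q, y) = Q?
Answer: 646495707/2 ≈ 3.2325e+8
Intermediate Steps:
W(N) = ½ + N + 2*N² (W(N) = -2 + (((N² + N*N) + N)*2 + ((3 - 3) + 5))/2 = -2 + (((N² + N²) + N)*2 + (0 + 5))/2 = -2 + ((2*N² + N)*2 + 5)/2 = -2 + ((N + 2*N²)*2 + 5)/2 = -2 + ((2*N + 4*N²) + 5)/2 = -2 + (5 + 2*N + 4*N²)/2 = -2 + (5/2 + N + 2*N²) = ½ + N + 2*N²)
(46278 + W(161))*((-7 - 45*(-70)) + n(146, -10)) = (46278 + (½ + 161 + 2*161²))*((-7 - 45*(-70)) + 146) = (46278 + (½ + 161 + 2*25921))*((-7 + 3150) + 146) = (46278 + (½ + 161 + 51842))*(3143 + 146) = (46278 + 104007/2)*3289 = (196563/2)*3289 = 646495707/2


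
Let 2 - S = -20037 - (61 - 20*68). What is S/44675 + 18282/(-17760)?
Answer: -3226173/5289520 ≈ -0.60992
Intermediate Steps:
S = 18740 (S = 2 - (-20037 - (61 - 20*68)) = 2 - (-20037 - (61 - 1360)) = 2 - (-20037 - 1*(-1299)) = 2 - (-20037 + 1299) = 2 - 1*(-18738) = 2 + 18738 = 18740)
S/44675 + 18282/(-17760) = 18740/44675 + 18282/(-17760) = 18740*(1/44675) + 18282*(-1/17760) = 3748/8935 - 3047/2960 = -3226173/5289520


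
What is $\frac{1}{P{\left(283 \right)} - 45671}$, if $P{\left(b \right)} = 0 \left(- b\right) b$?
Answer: $- \frac{1}{45671} \approx -2.1896 \cdot 10^{-5}$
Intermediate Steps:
$P{\left(b \right)} = 0$ ($P{\left(b \right)} = 0 b = 0$)
$\frac{1}{P{\left(283 \right)} - 45671} = \frac{1}{0 - 45671} = \frac{1}{-45671} = - \frac{1}{45671}$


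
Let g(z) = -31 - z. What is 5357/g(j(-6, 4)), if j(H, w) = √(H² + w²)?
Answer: -166067/909 + 10714*√13/909 ≈ -140.19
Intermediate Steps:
5357/g(j(-6, 4)) = 5357/(-31 - √((-6)² + 4²)) = 5357/(-31 - √(36 + 16)) = 5357/(-31 - √52) = 5357/(-31 - 2*√13)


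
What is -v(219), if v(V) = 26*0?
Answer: 0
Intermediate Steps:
v(V) = 0
-v(219) = -1*0 = 0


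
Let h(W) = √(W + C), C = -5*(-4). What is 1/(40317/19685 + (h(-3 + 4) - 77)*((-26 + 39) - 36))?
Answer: 687054767620/1213876426721779 + 8912482175*√21/1213876426721779 ≈ 0.00059965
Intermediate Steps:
C = 20
h(W) = √(20 + W) (h(W) = √(W + 20) = √(20 + W))
1/(40317/19685 + (h(-3 + 4) - 77)*((-26 + 39) - 36)) = 1/(40317/19685 + (√(20 + (-3 + 4)) - 77)*((-26 + 39) - 36)) = 1/(40317*(1/19685) + (√(20 + 1) - 77)*(13 - 36)) = 1/(40317/19685 + (√21 - 77)*(-23)) = 1/(40317/19685 + (-77 + √21)*(-23)) = 1/(40317/19685 + (1771 - 23*√21)) = 1/(34902452/19685 - 23*√21)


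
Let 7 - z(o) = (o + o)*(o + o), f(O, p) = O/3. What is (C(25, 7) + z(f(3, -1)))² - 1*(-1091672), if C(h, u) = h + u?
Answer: 1092897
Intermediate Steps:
f(O, p) = O/3 (f(O, p) = O*(⅓) = O/3)
z(o) = 7 - 4*o² (z(o) = 7 - (o + o)*(o + o) = 7 - 2*o*2*o = 7 - 4*o²)
(C(25, 7) + z(f(3, -1)))² - 1*(-1091672) = ((25 + 7) + (7 - 4*1²))² - 1*(-1091672) = (32 + (7 - 4*1²))² + 1091672 = (32 + (7 - 4*1))² + 1091672 = (32 + (7 - 4))² + 1091672 = (32 + 3)² + 1091672 = 35² + 1091672 = 1225 + 1091672 = 1092897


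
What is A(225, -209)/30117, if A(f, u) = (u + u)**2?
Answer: 174724/30117 ≈ 5.8015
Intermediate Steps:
A(f, u) = 4*u**2 (A(f, u) = (2*u)**2 = 4*u**2)
A(225, -209)/30117 = (4*(-209)**2)/30117 = (4*43681)*(1/30117) = 174724*(1/30117) = 174724/30117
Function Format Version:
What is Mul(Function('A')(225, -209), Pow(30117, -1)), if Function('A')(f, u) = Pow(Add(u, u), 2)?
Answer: Rational(174724, 30117) ≈ 5.8015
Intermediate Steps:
Function('A')(f, u) = Mul(4, Pow(u, 2)) (Function('A')(f, u) = Pow(Mul(2, u), 2) = Mul(4, Pow(u, 2)))
Mul(Function('A')(225, -209), Pow(30117, -1)) = Mul(Mul(4, Pow(-209, 2)), Pow(30117, -1)) = Mul(Mul(4, 43681), Rational(1, 30117)) = Mul(174724, Rational(1, 30117)) = Rational(174724, 30117)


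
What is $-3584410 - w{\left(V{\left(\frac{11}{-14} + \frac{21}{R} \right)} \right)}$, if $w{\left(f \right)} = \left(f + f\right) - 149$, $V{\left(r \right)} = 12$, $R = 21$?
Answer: $-3584285$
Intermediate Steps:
$w{\left(f \right)} = -149 + 2 f$ ($w{\left(f \right)} = 2 f - 149 = -149 + 2 f$)
$-3584410 - w{\left(V{\left(\frac{11}{-14} + \frac{21}{R} \right)} \right)} = -3584410 - \left(-149 + 2 \cdot 12\right) = -3584410 - \left(-149 + 24\right) = -3584410 - -125 = -3584410 + 125 = -3584285$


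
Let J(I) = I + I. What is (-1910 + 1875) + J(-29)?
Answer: -93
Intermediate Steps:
J(I) = 2*I
(-1910 + 1875) + J(-29) = (-1910 + 1875) + 2*(-29) = -35 - 58 = -93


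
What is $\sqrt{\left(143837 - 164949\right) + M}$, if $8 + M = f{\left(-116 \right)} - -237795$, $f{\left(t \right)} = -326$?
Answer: $\sqrt{216349} \approx 465.13$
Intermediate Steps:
$M = 237461$ ($M = -8 - -237469 = -8 + \left(-326 + 237795\right) = -8 + 237469 = 237461$)
$\sqrt{\left(143837 - 164949\right) + M} = \sqrt{\left(143837 - 164949\right) + 237461} = \sqrt{-21112 + 237461} = \sqrt{216349}$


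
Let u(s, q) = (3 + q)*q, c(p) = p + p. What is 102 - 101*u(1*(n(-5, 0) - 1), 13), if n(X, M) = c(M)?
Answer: -20906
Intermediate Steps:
c(p) = 2*p
n(X, M) = 2*M
u(s, q) = q*(3 + q)
102 - 101*u(1*(n(-5, 0) - 1), 13) = 102 - 1313*(3 + 13) = 102 - 1313*16 = 102 - 101*208 = 102 - 21008 = -20906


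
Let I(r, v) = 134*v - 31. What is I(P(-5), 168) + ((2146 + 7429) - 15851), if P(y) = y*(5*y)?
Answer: 16205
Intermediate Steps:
P(y) = 5*y**2
I(r, v) = -31 + 134*v
I(P(-5), 168) + ((2146 + 7429) - 15851) = (-31 + 134*168) + ((2146 + 7429) - 15851) = (-31 + 22512) + (9575 - 15851) = 22481 - 6276 = 16205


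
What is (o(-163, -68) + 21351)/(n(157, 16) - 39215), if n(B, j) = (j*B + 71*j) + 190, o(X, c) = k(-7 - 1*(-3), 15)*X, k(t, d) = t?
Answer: -22003/35377 ≈ -0.62196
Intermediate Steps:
o(X, c) = -4*X (o(X, c) = (-7 - 1*(-3))*X = (-7 + 3)*X = -4*X)
n(B, j) = 190 + 71*j + B*j (n(B, j) = (B*j + 71*j) + 190 = (71*j + B*j) + 190 = 190 + 71*j + B*j)
(o(-163, -68) + 21351)/(n(157, 16) - 39215) = (-4*(-163) + 21351)/((190 + 71*16 + 157*16) - 39215) = (652 + 21351)/((190 + 1136 + 2512) - 39215) = 22003/(3838 - 39215) = 22003/(-35377) = 22003*(-1/35377) = -22003/35377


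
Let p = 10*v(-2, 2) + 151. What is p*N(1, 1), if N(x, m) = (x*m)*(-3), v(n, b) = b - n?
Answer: -573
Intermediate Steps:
N(x, m) = -3*m*x (N(x, m) = (m*x)*(-3) = -3*m*x)
p = 191 (p = 10*(2 - 1*(-2)) + 151 = 10*(2 + 2) + 151 = 10*4 + 151 = 40 + 151 = 191)
p*N(1, 1) = 191*(-3*1*1) = 191*(-3) = -573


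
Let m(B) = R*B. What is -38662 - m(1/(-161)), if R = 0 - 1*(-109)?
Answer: -6224473/161 ≈ -38661.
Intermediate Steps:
R = 109 (R = 0 + 109 = 109)
m(B) = 109*B
-38662 - m(1/(-161)) = -38662 - 109/(-161) = -38662 - 109*(-1)/161 = -38662 - 1*(-109/161) = -38662 + 109/161 = -6224473/161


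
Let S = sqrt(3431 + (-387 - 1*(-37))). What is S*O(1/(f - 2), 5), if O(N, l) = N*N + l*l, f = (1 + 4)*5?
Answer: 13226*sqrt(3081)/529 ≈ 1387.8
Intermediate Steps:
f = 25 (f = 5*5 = 25)
O(N, l) = N**2 + l**2
S = sqrt(3081) (S = sqrt(3431 + (-387 + 37)) = sqrt(3431 - 350) = sqrt(3081) ≈ 55.507)
S*O(1/(f - 2), 5) = sqrt(3081)*((1/(25 - 2))**2 + 5**2) = sqrt(3081)*((1/23)**2 + 25) = sqrt(3081)*(1/529 + 25) = sqrt(3081)*(13226/529) = 13226*sqrt(3081)/529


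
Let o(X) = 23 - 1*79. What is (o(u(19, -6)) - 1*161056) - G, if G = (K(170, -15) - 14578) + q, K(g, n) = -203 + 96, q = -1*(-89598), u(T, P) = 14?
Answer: -236025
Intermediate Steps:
o(X) = -56 (o(X) = 23 - 79 = -56)
q = 89598
K(g, n) = -107
G = 74913 (G = (-107 - 14578) + 89598 = -14685 + 89598 = 74913)
(o(u(19, -6)) - 1*161056) - G = (-56 - 1*161056) - 1*74913 = (-56 - 161056) - 74913 = -161112 - 74913 = -236025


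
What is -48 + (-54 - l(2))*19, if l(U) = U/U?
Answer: -1093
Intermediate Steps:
l(U) = 1
-48 + (-54 - l(2))*19 = -48 + (-54 - 1*1)*19 = -48 + (-54 - 1)*19 = -48 - 55*19 = -48 - 1045 = -1093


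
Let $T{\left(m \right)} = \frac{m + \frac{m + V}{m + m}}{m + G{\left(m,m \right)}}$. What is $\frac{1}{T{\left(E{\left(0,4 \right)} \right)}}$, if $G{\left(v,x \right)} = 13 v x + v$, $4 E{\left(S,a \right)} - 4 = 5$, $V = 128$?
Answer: $\frac{10125}{4492} \approx 2.254$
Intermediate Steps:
$E{\left(S,a \right)} = \frac{9}{4}$ ($E{\left(S,a \right)} = 1 + \frac{1}{4} \cdot 5 = 1 + \frac{5}{4} = \frac{9}{4}$)
$G{\left(v,x \right)} = v + 13 v x$ ($G{\left(v,x \right)} = 13 v x + v = v + 13 v x$)
$T{\left(m \right)} = \frac{m + \frac{128 + m}{2 m}}{m + m \left(1 + 13 m\right)}$ ($T{\left(m \right)} = \frac{m + \frac{m + 128}{m + m}}{m + m \left(1 + 13 m\right)} = \frac{m + \frac{128 + m}{2 m}}{m + m \left(1 + 13 m\right)}$)
$\frac{1}{T{\left(E{\left(0,4 \right)} \right)}} = \frac{1}{\frac{1}{\frac{81}{16}} \frac{1}{2 + 13 \cdot \frac{9}{4}} \left(64 + \left(\frac{9}{4}\right)^{2} + \frac{1}{2} \cdot \frac{9}{4}\right)} = \frac{1}{\frac{16}{81} \frac{1}{2 + \frac{117}{4}} \left(64 + \frac{81}{16} + \frac{9}{8}\right)} = \frac{1}{\frac{16}{81} \frac{1}{\frac{125}{4}} \cdot \frac{1123}{16}} = \frac{1}{\frac{16}{81} \cdot \frac{4}{125} \cdot \frac{1123}{16}} = \frac{1}{\frac{4492}{10125}} = \frac{10125}{4492}$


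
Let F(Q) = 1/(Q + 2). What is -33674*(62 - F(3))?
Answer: -10405266/5 ≈ -2.0811e+6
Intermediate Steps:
F(Q) = 1/(2 + Q)
-33674*(62 - F(3)) = -33674*(62 - 1/(2 + 3)) = -33674*(62 - 1/5) = -33674*(62 - 1*⅕) = -33674*(62 - ⅕) = -33674*309/5 = -10405266/5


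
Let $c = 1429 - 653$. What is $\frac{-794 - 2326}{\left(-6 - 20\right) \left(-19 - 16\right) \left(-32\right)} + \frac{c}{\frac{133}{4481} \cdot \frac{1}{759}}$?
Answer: $\frac{10556949273}{532} \approx 1.9844 \cdot 10^{7}$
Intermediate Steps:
$c = 776$
$\frac{-794 - 2326}{\left(-6 - 20\right) \left(-19 - 16\right) \left(-32\right)} + \frac{c}{\frac{133}{4481} \cdot \frac{1}{759}} = \frac{-794 - 2326}{\left(-6 - 20\right) \left(-19 - 16\right) \left(-32\right)} + \frac{776}{\frac{133}{4481} \cdot \frac{1}{759}} = \frac{-794 - 2326}{\left(-26\right) \left(-35\right) \left(-32\right)} + \frac{776}{133 \cdot \frac{1}{4481} \cdot \frac{1}{759}} = - \frac{3120}{910 \left(-32\right)} + \frac{776}{\frac{133}{4481} \cdot \frac{1}{759}} = - \frac{3120}{-29120} + \frac{776}{\frac{133}{3401079}} = \left(-3120\right) \left(- \frac{1}{29120}\right) + 776 \cdot \frac{3401079}{133} = \frac{3}{28} + \frac{2639237304}{133} = \frac{10556949273}{532}$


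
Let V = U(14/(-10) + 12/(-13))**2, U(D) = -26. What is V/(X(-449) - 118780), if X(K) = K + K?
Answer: -26/4603 ≈ -0.0056485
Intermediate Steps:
X(K) = 2*K
V = 676 (V = (-26)**2 = 676)
V/(X(-449) - 118780) = 676/(2*(-449) - 118780) = 676/(-898 - 118780) = 676/(-119678) = 676*(-1/119678) = -26/4603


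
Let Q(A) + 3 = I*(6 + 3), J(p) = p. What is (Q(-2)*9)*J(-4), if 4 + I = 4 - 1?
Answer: 432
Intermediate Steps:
I = -1 (I = -4 + (4 - 1) = -4 + 3 = -1)
Q(A) = -12 (Q(A) = -3 - (6 + 3) = -3 - 1*9 = -3 - 9 = -12)
(Q(-2)*9)*J(-4) = -12*9*(-4) = -108*(-4) = 432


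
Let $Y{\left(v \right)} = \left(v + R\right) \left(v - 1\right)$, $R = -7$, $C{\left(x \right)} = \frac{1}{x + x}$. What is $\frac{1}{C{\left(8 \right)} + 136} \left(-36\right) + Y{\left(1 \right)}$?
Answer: $- \frac{576}{2177} \approx -0.26458$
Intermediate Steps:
$C{\left(x \right)} = \frac{1}{2 x}$
$Y{\left(v \right)} = \left(-1 + v\right) \left(-7 + v\right)$ ($Y{\left(v \right)} = \left(v - 7\right) \left(v - 1\right) = \left(-7 + v\right) \left(-1 + v\right) = \left(-1 + v\right) \left(-7 + v\right)$)
$\frac{1}{C{\left(8 \right)} + 136} \left(-36\right) + Y{\left(1 \right)} = \frac{1}{\frac{1}{2 \cdot 8} + 136} \left(-36\right) + \left(7 + 1^{2} - 8\right) = \frac{1}{\frac{1}{2} \cdot \frac{1}{8} + 136} \left(-36\right) + \left(7 + 1 - 8\right) = \frac{1}{\frac{1}{16} + 136} \left(-36\right) + 0 = \frac{1}{\frac{2177}{16}} \left(-36\right) + 0 = \frac{16}{2177} \left(-36\right) + 0 = - \frac{576}{2177} + 0 = - \frac{576}{2177}$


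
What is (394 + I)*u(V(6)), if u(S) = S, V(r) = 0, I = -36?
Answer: 0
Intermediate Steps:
(394 + I)*u(V(6)) = (394 - 36)*0 = 358*0 = 0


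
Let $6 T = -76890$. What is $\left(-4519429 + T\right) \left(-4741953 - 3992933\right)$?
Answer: $39588634664184$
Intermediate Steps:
$T = -12815$ ($T = \frac{1}{6} \left(-76890\right) = -12815$)
$\left(-4519429 + T\right) \left(-4741953 - 3992933\right) = \left(-4519429 - 12815\right) \left(-4741953 - 3992933\right) = \left(-4532244\right) \left(-8734886\right) = 39588634664184$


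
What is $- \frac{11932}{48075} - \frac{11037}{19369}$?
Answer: $- \frac{761714683}{931164675} \approx -0.81802$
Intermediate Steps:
$- \frac{11932}{48075} - \frac{11037}{19369} = - \frac{761714683}{931164675}$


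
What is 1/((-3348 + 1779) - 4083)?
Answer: -1/5652 ≈ -0.00017693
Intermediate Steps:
1/((-3348 + 1779) - 4083) = 1/(-1569 - 4083) = 1/(-5652) = -1/5652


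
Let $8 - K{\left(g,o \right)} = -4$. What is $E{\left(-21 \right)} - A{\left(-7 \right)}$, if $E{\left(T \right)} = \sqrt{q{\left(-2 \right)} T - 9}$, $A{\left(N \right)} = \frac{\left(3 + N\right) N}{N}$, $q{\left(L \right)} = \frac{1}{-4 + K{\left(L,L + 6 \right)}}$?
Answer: $4 + \frac{i \sqrt{186}}{4} \approx 4.0 + 3.4095 i$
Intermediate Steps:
$K{\left(g,o \right)} = 12$ ($K{\left(g,o \right)} = 8 - -4 = 8 + 4 = 12$)
$q{\left(L \right)} = \frac{1}{8}$ ($q{\left(L \right)} = \frac{1}{-4 + 12} = \frac{1}{8}$)
$A{\left(N \right)} = 3 + N$ ($A{\left(N \right)} = \frac{N \left(3 + N\right)}{N} = 3 + N$)
$E{\left(T \right)} = \sqrt{-9 + \frac{T}{8}}$ ($E{\left(T \right)} = \sqrt{\frac{T}{8} - 9} = \sqrt{-9 + \frac{T}{8}}$)
$E{\left(-21 \right)} - A{\left(-7 \right)} = \frac{\sqrt{-144 + 2 \left(-21\right)}}{4} - \left(3 - 7\right) = \frac{\sqrt{-144 - 42}}{4} - -4 = \frac{\sqrt{-186}}{4} + 4 = \frac{i \sqrt{186}}{4} + 4 = 4 + \frac{i \sqrt{186}}{4}$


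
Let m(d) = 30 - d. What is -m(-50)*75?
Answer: -6000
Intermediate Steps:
-m(-50)*75 = -(30 - 1*(-50))*75 = -(30 + 50)*75 = -80*75 = -1*6000 = -6000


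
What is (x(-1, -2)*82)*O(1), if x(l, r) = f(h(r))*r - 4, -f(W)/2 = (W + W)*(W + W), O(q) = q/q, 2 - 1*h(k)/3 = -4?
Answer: 424760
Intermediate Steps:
h(k) = 18 (h(k) = 6 - 3*(-4) = 6 + 12 = 18)
O(q) = 1
f(W) = -8*W² (f(W) = -2*(W + W)*(W + W) = -2*2*W*2*W = -8*W²)
x(l, r) = -4 - 2592*r (x(l, r) = (-8*18²)*r - 4 = (-8*324)*r - 4 = -2592*r - 4 = -4 - 2592*r)
(x(-1, -2)*82)*O(1) = ((-4 - 2592*(-2))*82)*1 = ((-4 + 5184)*82)*1 = (5180*82)*1 = 424760*1 = 424760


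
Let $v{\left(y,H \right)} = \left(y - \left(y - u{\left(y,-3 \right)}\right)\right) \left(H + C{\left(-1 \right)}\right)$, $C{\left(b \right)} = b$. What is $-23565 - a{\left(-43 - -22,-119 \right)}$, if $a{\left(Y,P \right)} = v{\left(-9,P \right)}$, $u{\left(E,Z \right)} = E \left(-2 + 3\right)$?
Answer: $-24645$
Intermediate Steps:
$u{\left(E,Z \right)} = E$ ($u{\left(E,Z \right)} = E 1 = E$)
$v{\left(y,H \right)} = y \left(-1 + H\right)$ ($v{\left(y,H \right)} = \left(y + \left(y - y\right)\right) \left(H - 1\right) = \left(y + 0\right) \left(-1 + H\right) = y \left(-1 + H\right)$)
$a{\left(Y,P \right)} = 9 - 9 P$ ($a{\left(Y,P \right)} = - 9 \left(-1 + P\right) = 9 - 9 P$)
$-23565 - a{\left(-43 - -22,-119 \right)} = -23565 - \left(9 - -1071\right) = -23565 - \left(9 + 1071\right) = -23565 - 1080 = -24645$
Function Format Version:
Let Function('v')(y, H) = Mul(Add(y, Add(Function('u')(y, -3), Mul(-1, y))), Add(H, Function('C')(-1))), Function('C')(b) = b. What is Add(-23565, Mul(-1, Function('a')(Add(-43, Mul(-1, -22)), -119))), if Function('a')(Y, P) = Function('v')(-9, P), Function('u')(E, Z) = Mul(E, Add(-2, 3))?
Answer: -24645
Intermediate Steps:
Function('u')(E, Z) = E (Function('u')(E, Z) = Mul(E, 1) = E)
Function('v')(y, H) = Mul(y, Add(-1, H)) (Function('v')(y, H) = Mul(Add(y, Add(y, Mul(-1, y))), Add(H, -1)) = Mul(Add(y, 0), Add(-1, H)) = Mul(y, Add(-1, H)))
Function('a')(Y, P) = Add(9, Mul(-9, P)) (Function('a')(Y, P) = Mul(-9, Add(-1, P)) = Add(9, Mul(-9, P)))
Add(-23565, Mul(-1, Function('a')(Add(-43, Mul(-1, -22)), -119))) = Add(-23565, Mul(-1, Add(9, Mul(-9, -119)))) = Add(-23565, Mul(-1, Add(9, 1071))) = Add(-23565, Mul(-1, 1080)) = Add(-23565, -1080) = -24645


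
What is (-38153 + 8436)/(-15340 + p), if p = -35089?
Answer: 29717/50429 ≈ 0.58928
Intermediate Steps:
(-38153 + 8436)/(-15340 + p) = (-38153 + 8436)/(-15340 - 35089) = -29717/(-50429) = -29717*(-1/50429) = 29717/50429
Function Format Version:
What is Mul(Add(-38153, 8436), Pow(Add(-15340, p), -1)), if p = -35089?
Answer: Rational(29717, 50429) ≈ 0.58928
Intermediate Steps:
Mul(Add(-38153, 8436), Pow(Add(-15340, p), -1)) = Mul(Add(-38153, 8436), Pow(Add(-15340, -35089), -1)) = Mul(-29717, Pow(-50429, -1)) = Mul(-29717, Rational(-1, 50429)) = Rational(29717, 50429)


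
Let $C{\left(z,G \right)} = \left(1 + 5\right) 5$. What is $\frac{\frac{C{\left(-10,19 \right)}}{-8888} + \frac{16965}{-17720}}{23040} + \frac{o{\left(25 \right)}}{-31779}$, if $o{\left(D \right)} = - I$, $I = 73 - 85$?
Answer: $- \frac{4070118251}{9706754027520} \approx -0.00041931$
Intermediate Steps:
$C{\left(z,G \right)} = 30$ ($C{\left(z,G \right)} = 6 \cdot 5 = 30$)
$I = -12$ ($I = 73 - 85 = -12$)
$o{\left(D \right)} = 12$ ($o{\left(D \right)} = \left(-1\right) \left(-12\right) = 12$)
$\frac{\frac{C{\left(-10,19 \right)}}{-8888} + \frac{16965}{-17720}}{23040} + \frac{o{\left(25 \right)}}{-31779} = \frac{\frac{30}{-8888} + \frac{16965}{-17720}}{23040} + \frac{12}{-31779} = \left(30 \left(- \frac{1}{8888}\right) + 16965 \left(- \frac{1}{17720}\right)\right) \frac{1}{23040} + 12 \left(- \frac{1}{31779}\right) = \left(- \frac{15}{4444} - \frac{3393}{3544}\right) \frac{1}{23040} - \frac{4}{10593} = \left(- \frac{3782913}{3937384}\right) \frac{1}{23040} - \frac{4}{10593} = - \frac{1260971}{30239109120} - \frac{4}{10593} = - \frac{4070118251}{9706754027520}$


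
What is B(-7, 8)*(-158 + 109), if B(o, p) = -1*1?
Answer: 49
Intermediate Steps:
B(o, p) = -1
B(-7, 8)*(-158 + 109) = -(-158 + 109) = -1*(-49) = 49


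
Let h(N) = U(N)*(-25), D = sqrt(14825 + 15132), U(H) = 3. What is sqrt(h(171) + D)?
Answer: sqrt(-75 + sqrt(29957)) ≈ 9.9036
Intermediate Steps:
D = sqrt(29957) ≈ 173.08
h(N) = -75 (h(N) = 3*(-25) = -75)
sqrt(h(171) + D) = sqrt(-75 + sqrt(29957))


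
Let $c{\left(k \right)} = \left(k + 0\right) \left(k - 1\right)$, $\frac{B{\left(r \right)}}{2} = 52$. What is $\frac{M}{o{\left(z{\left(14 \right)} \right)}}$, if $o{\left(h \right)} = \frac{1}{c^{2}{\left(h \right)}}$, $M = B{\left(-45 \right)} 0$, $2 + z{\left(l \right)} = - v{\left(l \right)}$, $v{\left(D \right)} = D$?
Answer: $0$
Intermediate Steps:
$B{\left(r \right)} = 104$ ($B{\left(r \right)} = 2 \cdot 52 = 104$)
$c{\left(k \right)} = k \left(-1 + k\right)$
$z{\left(l \right)} = -2 - l$
$M = 0$ ($M = 104 \cdot 0 = 0$)
$o{\left(h \right)} = \frac{1}{h^{2} \left(-1 + h\right)^{2}}$ ($o{\left(h \right)} = \frac{1}{\left(h \left(-1 + h\right)\right)^{2}} = \frac{1}{h^{2} \left(-1 + h\right)^{2}}$)
$\frac{M}{o{\left(z{\left(14 \right)} \right)}} = \frac{0}{\frac{1}{\left(-2 - 14\right)^{2}} \frac{1}{\left(-1 - 16\right)^{2}}} = \frac{0}{\frac{1}{256} \frac{1}{\left(-1 - 16\right)^{2}}} = \frac{0}{\frac{1}{256} \cdot \frac{1}{289}} = 0 \frac{1}{\frac{1}{73984}} = 0 \cdot 73984 = 0$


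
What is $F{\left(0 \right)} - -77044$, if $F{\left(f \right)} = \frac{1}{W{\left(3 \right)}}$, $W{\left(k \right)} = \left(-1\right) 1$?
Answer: $77043$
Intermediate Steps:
$W{\left(k \right)} = -1$
$F{\left(f \right)} = -1$ ($F{\left(f \right)} = \frac{1}{-1} = -1$)
$F{\left(0 \right)} - -77044 = -1 - -77044 = -1 + 77044 = 77043$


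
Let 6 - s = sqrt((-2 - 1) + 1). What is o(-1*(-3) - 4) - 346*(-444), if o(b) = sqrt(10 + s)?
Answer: 153624 + sqrt(16 - I*sqrt(2)) ≈ 1.5363e+5 - 0.1766*I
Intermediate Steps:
s = 6 - I*sqrt(2) (s = 6 - sqrt((-2 - 1) + 1) = 6 - sqrt(-3 + 1) = 6 - sqrt(-2) = 6 - I*sqrt(2) ≈ 6.0 - 1.4142*I)
o(b) = sqrt(16 - I*sqrt(2)) (o(b) = sqrt(10 + (6 - I*sqrt(2))) = sqrt(16 - I*sqrt(2)))
o(-1*(-3) - 4) - 346*(-444) = sqrt(16 - I*sqrt(2)) - 346*(-444) = sqrt(16 - I*sqrt(2)) + 153624 = 153624 + sqrt(16 - I*sqrt(2))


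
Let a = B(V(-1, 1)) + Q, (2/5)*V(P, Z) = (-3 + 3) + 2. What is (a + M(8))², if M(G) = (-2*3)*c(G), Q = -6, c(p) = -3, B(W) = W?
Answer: 289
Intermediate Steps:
V(P, Z) = 5 (V(P, Z) = 5*((-3 + 3) + 2)/2 = 5*(0 + 2)/2 = (5/2)*2 = 5)
M(G) = 18 (M(G) = -2*3*(-3) = -6*(-3) = 18)
a = -1 (a = 5 - 6 = -1)
(a + M(8))² = (-1 + 18)² = 17² = 289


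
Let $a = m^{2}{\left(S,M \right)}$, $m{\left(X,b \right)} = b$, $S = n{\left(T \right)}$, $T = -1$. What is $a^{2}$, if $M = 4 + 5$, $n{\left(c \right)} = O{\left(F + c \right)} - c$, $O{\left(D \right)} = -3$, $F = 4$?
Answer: $6561$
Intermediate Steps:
$n{\left(c \right)} = -3 - c$
$S = -2$ ($S = -3 - -1 = -3 + 1 = -2$)
$M = 9$
$a = 81$ ($a = 9^{2} = 81$)
$a^{2} = 81^{2} = 6561$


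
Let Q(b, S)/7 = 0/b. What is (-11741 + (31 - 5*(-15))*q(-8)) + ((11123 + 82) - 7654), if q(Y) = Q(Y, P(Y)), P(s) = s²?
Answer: -8190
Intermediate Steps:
Q(b, S) = 0 (Q(b, S) = 7*(0/b) = 7*0 = 0)
q(Y) = 0
(-11741 + (31 - 5*(-15))*q(-8)) + ((11123 + 82) - 7654) = (-11741 + (31 - 5*(-15))*0) + ((11123 + 82) - 7654) = (-11741 + (31 + 75)*0) + (11205 - 7654) = (-11741 + 106*0) + 3551 = (-11741 + 0) + 3551 = -11741 + 3551 = -8190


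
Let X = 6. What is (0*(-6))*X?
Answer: 0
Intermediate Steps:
(0*(-6))*X = (0*(-6))*6 = 0*6 = 0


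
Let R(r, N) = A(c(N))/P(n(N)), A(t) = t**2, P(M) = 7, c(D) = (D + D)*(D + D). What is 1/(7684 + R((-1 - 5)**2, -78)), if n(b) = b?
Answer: 7/592294684 ≈ 1.1818e-8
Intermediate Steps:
c(D) = 4*D**2 (c(D) = (2*D)*(2*D) = 4*D**2)
R(r, N) = 16*N**4/7 (R(r, N) = (4*N**2)**2/7 = (16*N**4)*(1/7) = 16*N**4/7)
1/(7684 + R((-1 - 5)**2, -78)) = 1/(7684 + (16/7)*(-78)**4) = 1/(7684 + (16/7)*37015056) = 1/(7684 + 592240896/7) = 1/(592294684/7) = 7/592294684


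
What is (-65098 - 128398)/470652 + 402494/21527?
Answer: 46317304424/2532931401 ≈ 18.286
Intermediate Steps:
(-65098 - 128398)/470652 + 402494/21527 = -193496*1/470652 + 402494*(1/21527) = -48374/117663 + 402494/21527 = 46317304424/2532931401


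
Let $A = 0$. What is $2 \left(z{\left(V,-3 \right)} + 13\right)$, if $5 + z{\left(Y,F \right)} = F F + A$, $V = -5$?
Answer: $34$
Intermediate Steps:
$z{\left(Y,F \right)} = -5 + F^{2}$ ($z{\left(Y,F \right)} = -5 + \left(F F + 0\right) = -5 + \left(F^{2} + 0\right) = -5 + F^{2}$)
$2 \left(z{\left(V,-3 \right)} + 13\right) = 2 \left(\left(-5 + \left(-3\right)^{2}\right) + 13\right) = 2 \left(\left(-5 + 9\right) + 13\right) = 2 \left(4 + 13\right) = 2 \cdot 17 = 34$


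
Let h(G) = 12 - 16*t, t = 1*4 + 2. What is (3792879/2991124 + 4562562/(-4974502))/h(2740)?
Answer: -870082578595/208310932483472 ≈ -0.0041768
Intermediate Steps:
t = 6 (t = 4 + 2 = 6)
h(G) = -84 (h(G) = 12 - 16*6 = 12 - 96 = -84)
(3792879/2991124 + 4562562/(-4974502))/h(2740) = (3792879/2991124 + 4562562/(-4974502))/(-84) = (3792879*(1/2991124) + 4562562*(-1/4974502))*(-1/84) = (3792879/2991124 - 2281281/2487251)*(-1/84) = (2610247735785/7439676160124)*(-1/84) = -870082578595/208310932483472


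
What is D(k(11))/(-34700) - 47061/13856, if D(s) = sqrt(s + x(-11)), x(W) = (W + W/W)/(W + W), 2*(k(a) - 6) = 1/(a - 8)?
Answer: -47061/13856 - sqrt(28842)/2290200 ≈ -3.3965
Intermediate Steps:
k(a) = 6 + 1/(2*(-8 + a)) (k(a) = 6 + 1/(2*(a - 8)) = 6 + 1/(2*(-8 + a)))
x(W) = (1 + W)/(2*W) (x(W) = (W + 1)/((2*W)) = (1 + W)*(1/(2*W)) = (1 + W)/(2*W))
D(s) = sqrt(5/11 + s) (D(s) = sqrt(s + (1/2)*(1 - 11)/(-11)) = sqrt(s + (1/2)*(-1/11)*(-10)) = sqrt(s + 5/11) = sqrt(5/11 + s))
D(k(11))/(-34700) - 47061/13856 = (sqrt(55 + 121*((-95 + 12*11)/(2*(-8 + 11))))/11)/(-34700) - 47061/13856 = (sqrt(55 + 121*((1/2)*(-95 + 132)/3))/11)*(-1/34700) - 47061*1/13856 = (sqrt(55 + 121*((1/2)*(1/3)*37))/11)*(-1/34700) - 47061/13856 = (sqrt(55 + 121*(37/6))/11)*(-1/34700) - 47061/13856 = (sqrt(55 + 4477/6)/11)*(-1/34700) - 47061/13856 = (sqrt(4807/6)/11)*(-1/34700) - 47061/13856 = ((sqrt(28842)/6)/11)*(-1/34700) - 47061/13856 = (sqrt(28842)/66)*(-1/34700) - 47061/13856 = -sqrt(28842)/2290200 - 47061/13856 = -47061/13856 - sqrt(28842)/2290200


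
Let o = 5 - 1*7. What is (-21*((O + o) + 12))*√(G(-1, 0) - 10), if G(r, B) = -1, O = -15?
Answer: 105*I*√11 ≈ 348.25*I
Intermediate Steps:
o = -2 (o = 5 - 7 = -2)
(-21*((O + o) + 12))*√(G(-1, 0) - 10) = (-21*((-15 - 2) + 12))*√(-1 - 10) = (-21*(-17 + 12))*√(-11) = (-21*(-5))*(I*√11) = 105*(I*√11) = 105*I*√11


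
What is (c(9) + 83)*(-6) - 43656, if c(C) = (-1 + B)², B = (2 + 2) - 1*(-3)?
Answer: -44370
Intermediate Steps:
B = 7 (B = 4 + 3 = 7)
c(C) = 36 (c(C) = (-1 + 7)² = 6² = 36)
(c(9) + 83)*(-6) - 43656 = (36 + 83)*(-6) - 43656 = 119*(-6) - 43656 = -714 - 43656 = -44370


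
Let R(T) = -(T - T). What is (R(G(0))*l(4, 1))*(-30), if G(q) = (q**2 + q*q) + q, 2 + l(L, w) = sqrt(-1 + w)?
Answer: 0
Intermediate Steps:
l(L, w) = -2 + sqrt(-1 + w)
G(q) = q + 2*q**2 (G(q) = (q**2 + q**2) + q = 2*q**2 + q = q + 2*q**2)
R(T) = 0 (R(T) = -1*0 = 0)
(R(G(0))*l(4, 1))*(-30) = (0*(-2 + sqrt(-1 + 1)))*(-30) = (0*(-2 + sqrt(0)))*(-30) = (0*(-2 + 0))*(-30) = (0*(-2))*(-30) = 0*(-30) = 0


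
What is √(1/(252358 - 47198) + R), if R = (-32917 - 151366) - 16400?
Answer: I*√2111718254269910/102580 ≈ 447.98*I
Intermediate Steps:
R = -200683 (R = -184283 - 16400 = -200683)
√(1/(252358 - 47198) + R) = √(1/(252358 - 47198) - 200683) = √(1/205160 - 200683) = √(-41172124279/205160) = I*√2111718254269910/102580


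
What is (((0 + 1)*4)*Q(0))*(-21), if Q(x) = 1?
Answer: -84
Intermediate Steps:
(((0 + 1)*4)*Q(0))*(-21) = (((0 + 1)*4)*1)*(-21) = ((1*4)*1)*(-21) = (4*1)*(-21) = 4*(-21) = -84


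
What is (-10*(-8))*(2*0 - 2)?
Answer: -160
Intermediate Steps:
(-10*(-8))*(2*0 - 2) = 80*(0 - 2) = 80*(-2) = -160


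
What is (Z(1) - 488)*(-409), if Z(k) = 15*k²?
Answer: 193457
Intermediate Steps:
(Z(1) - 488)*(-409) = (15*1² - 488)*(-409) = (15*1 - 488)*(-409) = (15 - 488)*(-409) = -473*(-409) = 193457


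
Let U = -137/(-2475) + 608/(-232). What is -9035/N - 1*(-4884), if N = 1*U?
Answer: 1547763393/184127 ≈ 8406.0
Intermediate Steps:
U = -184127/71775 (U = -137*(-1/2475) + 608*(-1/232) = 137/2475 - 76/29 = -184127/71775 ≈ -2.5653)
N = -184127/71775 (N = 1*(-184127/71775) = -184127/71775 ≈ -2.5653)
-9035/N - 1*(-4884) = -9035/(-184127/71775) - 1*(-4884) = -9035*(-71775/184127) + 4884 = 648487125/184127 + 4884 = 1547763393/184127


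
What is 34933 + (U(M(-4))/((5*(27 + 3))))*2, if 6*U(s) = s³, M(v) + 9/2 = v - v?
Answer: 13973119/400 ≈ 34933.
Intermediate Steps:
M(v) = -9/2 (M(v) = -9/2 + (v - v) = -9/2 + 0 = -9/2)
U(s) = s³/6
34933 + (U(M(-4))/((5*(27 + 3))))*2 = 34933 + (((-9/2)³/6)/((5*(27 + 3))))*2 = 34933 + (((⅙)*(-729/8))/((5*30)))*2 = 34933 - 243/16/150*2 = 34933 - 243/16*1/150*2 = 34933 - 81/800*2 = 34933 - 81/400 = 13973119/400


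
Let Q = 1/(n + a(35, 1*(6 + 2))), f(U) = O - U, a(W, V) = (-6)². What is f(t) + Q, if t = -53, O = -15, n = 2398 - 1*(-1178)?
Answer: 137257/3612 ≈ 38.000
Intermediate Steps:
n = 3576 (n = 2398 + 1178 = 3576)
a(W, V) = 36
f(U) = -15 - U
Q = 1/3612 (Q = 1/(3576 + 36) = 1/3612 ≈ 0.00027685)
f(t) + Q = (-15 - 1*(-53)) + 1/3612 = (-15 + 53) + 1/3612 = 38 + 1/3612 = 137257/3612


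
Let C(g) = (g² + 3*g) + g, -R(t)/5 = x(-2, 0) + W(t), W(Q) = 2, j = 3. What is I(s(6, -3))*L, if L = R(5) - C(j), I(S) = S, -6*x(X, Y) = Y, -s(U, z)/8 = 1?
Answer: 248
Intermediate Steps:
s(U, z) = -8 (s(U, z) = -8*1 = -8)
x(X, Y) = -Y/6
R(t) = -10 (R(t) = -5*(-⅙*0 + 2) = -5*(0 + 2) = -5*2 = -10)
C(g) = g² + 4*g
L = -31 (L = -10 - 3*(4 + 3) = -10 - 3*7 = -10 - 1*21 = -10 - 21 = -31)
I(s(6, -3))*L = -8*(-31) = 248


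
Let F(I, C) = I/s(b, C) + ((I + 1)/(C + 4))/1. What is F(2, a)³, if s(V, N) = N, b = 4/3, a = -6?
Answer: -1331/216 ≈ -6.1620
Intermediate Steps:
b = 4/3 (b = 4*(⅓) = 4/3 ≈ 1.3333)
F(I, C) = I/C + (1 + I)/(4 + C) (F(I, C) = I/C + ((I + 1)/(C + 4))/1 = I/C + ((1 + I)/(4 + C))*1 = I/C + (1 + I)/(4 + C))
F(2, a)³ = ((-6 + 4*2 + 2*(-6)*2)/((-6)*(4 - 6)))³ = (-⅙*(-6 + 8 - 24)/(-2))³ = (-⅙*(-½)*(-22))³ = (-11/6)³ = -1331/216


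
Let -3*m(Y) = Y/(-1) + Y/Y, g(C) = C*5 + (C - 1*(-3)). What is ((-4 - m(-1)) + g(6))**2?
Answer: 11449/9 ≈ 1272.1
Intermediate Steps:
g(C) = 3 + 6*C (g(C) = 5*C + (C + 3) = 5*C + (3 + C) = 3 + 6*C)
m(Y) = -1/3 + Y/3 (m(Y) = -(Y/(-1) + Y/Y)/3 = -(Y*(-1) + 1)/3 = -(-Y + 1)/3 = -(1 - Y)/3 = -1/3 + Y/3)
((-4 - m(-1)) + g(6))**2 = ((-4 - (-1/3 + (1/3)*(-1))) + (3 + 6*6))**2 = ((-4 - (-1/3 - 1/3)) + (3 + 36))**2 = ((-4 - 1*(-2/3)) + 39)**2 = ((-4 + 2/3) + 39)**2 = (-10/3 + 39)**2 = (107/3)**2 = 11449/9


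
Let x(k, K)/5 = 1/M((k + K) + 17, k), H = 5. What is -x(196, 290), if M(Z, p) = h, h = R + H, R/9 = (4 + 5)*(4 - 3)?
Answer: -5/86 ≈ -0.058140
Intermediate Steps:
R = 81 (R = 9*((4 + 5)*(4 - 3)) = 9*(9*1) = 9*9 = 81)
h = 86 (h = 81 + 5 = 86)
M(Z, p) = 86
x(k, K) = 5/86
-x(196, 290) = -1*5/86 = -5/86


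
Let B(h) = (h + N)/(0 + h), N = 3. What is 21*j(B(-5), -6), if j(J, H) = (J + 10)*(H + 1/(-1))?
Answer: -7644/5 ≈ -1528.8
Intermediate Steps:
B(h) = (3 + h)/h (B(h) = (h + 3)/(0 + h) = (3 + h)/h)
j(J, H) = (-1 + H)*(10 + J) (j(J, H) = (10 + J)*(H - 1) = (10 + J)*(-1 + H) = (-1 + H)*(10 + J))
21*j(B(-5), -6) = 21*(-10 - (3 - 5)/(-5) + 10*(-6) - 6*(3 - 5)/(-5)) = 21*(-10 - (-1)*(-2)/5 - 60 - (-6)*(-2)/5) = 21*(-10 - 1*⅖ - 60 - 6*⅖) = 21*(-10 - ⅖ - 60 - 12/5) = 21*(-364/5) = -7644/5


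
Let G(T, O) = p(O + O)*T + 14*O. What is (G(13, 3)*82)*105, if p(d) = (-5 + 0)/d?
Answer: 268345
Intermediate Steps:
p(d) = -5/d
G(T, O) = 14*O - 5*T/(2*O) (G(T, O) = (-5/(O + O))*T + 14*O = (-5*1/(2*O))*T + 14*O = (-5/(2*O))*T + 14*O = -5*T/(2*O) + 14*O = 14*O - 5*T/(2*O))
(G(13, 3)*82)*105 = ((14*3 - 5/2*13/3)*82)*105 = ((42 - 5/2*13*⅓)*82)*105 = ((42 - 65/6)*82)*105 = ((187/6)*82)*105 = (7667/3)*105 = 268345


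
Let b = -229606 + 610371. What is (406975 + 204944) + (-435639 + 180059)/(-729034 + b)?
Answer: 213112673791/348269 ≈ 6.1192e+5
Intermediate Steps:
b = 380765
(406975 + 204944) + (-435639 + 180059)/(-729034 + b) = (406975 + 204944) + (-435639 + 180059)/(-729034 + 380765) = 611919 - 255580/(-348269) = 611919 - 255580*(-1/348269) = 611919 + 255580/348269 = 213112673791/348269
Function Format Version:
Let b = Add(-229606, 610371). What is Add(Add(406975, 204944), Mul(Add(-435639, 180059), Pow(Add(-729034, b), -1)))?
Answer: Rational(213112673791, 348269) ≈ 6.1192e+5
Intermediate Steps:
b = 380765
Add(Add(406975, 204944), Mul(Add(-435639, 180059), Pow(Add(-729034, b), -1))) = Add(Add(406975, 204944), Mul(Add(-435639, 180059), Pow(Add(-729034, 380765), -1))) = Add(611919, Mul(-255580, Pow(-348269, -1))) = Add(611919, Mul(-255580, Rational(-1, 348269))) = Add(611919, Rational(255580, 348269)) = Rational(213112673791, 348269)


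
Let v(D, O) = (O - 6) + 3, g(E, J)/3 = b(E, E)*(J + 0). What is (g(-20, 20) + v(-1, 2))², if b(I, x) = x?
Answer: 1442401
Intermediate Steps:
g(E, J) = 3*E*J (g(E, J) = 3*(E*(J + 0)) = 3*(E*J) = 3*E*J)
v(D, O) = -3 + O (v(D, O) = (-6 + O) + 3 = -3 + O)
(g(-20, 20) + v(-1, 2))² = (3*(-20)*20 + (-3 + 2))² = (-1200 - 1)² = (-1201)² = 1442401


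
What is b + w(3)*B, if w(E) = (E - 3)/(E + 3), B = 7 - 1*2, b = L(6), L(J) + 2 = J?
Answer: 4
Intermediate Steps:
L(J) = -2 + J
b = 4 (b = -2 + 6 = 4)
B = 5 (B = 7 - 2 = 5)
w(E) = (-3 + E)/(3 + E)
b + w(3)*B = 4 + ((-3 + 3)/(3 + 3))*5 = 4 + (0/6)*5 = 4 + ((1/6)*0)*5 = 4 + 0*5 = 4 + 0 = 4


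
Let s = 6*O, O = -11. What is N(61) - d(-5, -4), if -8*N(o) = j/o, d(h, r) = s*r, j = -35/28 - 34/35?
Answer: -18036169/68320 ≈ -264.00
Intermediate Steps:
j = -311/140 (j = -35*1/28 - 34*1/35 = -5/4 - 34/35 = -311/140 ≈ -2.2214)
s = -66 (s = 6*(-11) = -66)
d(h, r) = -66*r
N(o) = 311/(1120*o) (N(o) = -(-311)/(1120*o) = 311/(1120*o))
N(61) - d(-5, -4) = (311/1120)/61 - (-66)*(-4) = (311/1120)*(1/61) - 1*264 = 311/68320 - 264 = -18036169/68320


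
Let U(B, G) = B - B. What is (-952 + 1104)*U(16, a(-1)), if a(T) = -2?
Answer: 0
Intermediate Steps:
U(B, G) = 0
(-952 + 1104)*U(16, a(-1)) = (-952 + 1104)*0 = 152*0 = 0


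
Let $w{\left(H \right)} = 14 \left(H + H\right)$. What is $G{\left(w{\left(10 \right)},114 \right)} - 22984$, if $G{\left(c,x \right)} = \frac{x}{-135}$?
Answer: $- \frac{1034318}{45} \approx -22985.0$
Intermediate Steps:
$w{\left(H \right)} = 28 H$ ($w{\left(H \right)} = 14 \cdot 2 H = 28 H$)
$G{\left(c,x \right)} = - \frac{x}{135}$ ($G{\left(c,x \right)} = x \left(- \frac{1}{135}\right) = - \frac{x}{135}$)
$G{\left(w{\left(10 \right)},114 \right)} - 22984 = \left(- \frac{1}{135}\right) 114 - 22984 = - \frac{38}{45} - 22984 = - \frac{1034318}{45}$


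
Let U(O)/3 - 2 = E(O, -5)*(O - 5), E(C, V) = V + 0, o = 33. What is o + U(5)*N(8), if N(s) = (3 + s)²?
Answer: 759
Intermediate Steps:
E(C, V) = V
U(O) = 81 - 15*O (U(O) = 6 + 3*(-5*(O - 5)) = 6 + 3*(-5*(-5 + O)) = 6 + 3*(25 - 5*O) = 6 + (75 - 15*O) = 81 - 15*O)
o + U(5)*N(8) = 33 + (81 - 15*5)*(3 + 8)² = 33 + (81 - 75)*11² = 33 + 6*121 = 33 + 726 = 759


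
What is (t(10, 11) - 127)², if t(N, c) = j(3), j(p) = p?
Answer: 15376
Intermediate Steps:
t(N, c) = 3
(t(10, 11) - 127)² = (3 - 127)² = (-124)² = 15376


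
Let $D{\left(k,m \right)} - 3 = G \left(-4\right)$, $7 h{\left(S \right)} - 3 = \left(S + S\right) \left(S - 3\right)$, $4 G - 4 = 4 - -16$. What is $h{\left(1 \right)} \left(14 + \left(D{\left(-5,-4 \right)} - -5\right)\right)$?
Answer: $\frac{2}{7} \approx 0.28571$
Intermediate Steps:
$G = 6$ ($G = 1 + \frac{4 - -16}{4} = 1 + \frac{4 + 16}{4} = 1 + \frac{1}{4} \cdot 20 = 1 + 5 = 6$)
$h{\left(S \right)} = \frac{3}{7} + \frac{2 S \left(-3 + S\right)}{7}$ ($h{\left(S \right)} = \frac{3}{7} + \frac{\left(S + S\right) \left(S - 3\right)}{7} = \frac{3}{7} + \frac{2 S \left(-3 + S\right)}{7}$)
$D{\left(k,m \right)} = -21$ ($D{\left(k,m \right)} = 3 + 6 \left(-4\right) = 3 - 24 = -21$)
$h{\left(1 \right)} \left(14 + \left(D{\left(-5,-4 \right)} - -5\right)\right) = \left(\frac{3}{7} - \frac{6}{7} + \frac{2 \cdot 1^{2}}{7}\right) \left(14 - 16\right) = \left(\frac{3}{7} - \frac{6}{7} + \frac{2}{7} \cdot 1\right) \left(14 + \left(-21 + 5\right)\right) = \left(\frac{3}{7} - \frac{6}{7} + \frac{2}{7}\right) \left(14 - 16\right) = \left(- \frac{1}{7}\right) \left(-2\right) = \frac{2}{7}$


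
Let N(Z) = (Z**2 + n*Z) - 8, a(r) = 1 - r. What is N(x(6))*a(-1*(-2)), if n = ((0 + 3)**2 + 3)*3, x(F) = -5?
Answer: 163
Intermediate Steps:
n = 36 (n = (3**2 + 3)*3 = (9 + 3)*3 = 12*3 = 36)
N(Z) = -8 + Z**2 + 36*Z (N(Z) = (Z**2 + 36*Z) - 8 = -8 + Z**2 + 36*Z)
N(x(6))*a(-1*(-2)) = (-8 + (-5)**2 + 36*(-5))*(1 - (-1)*(-2)) = (-8 + 25 - 180)*(1 - 1*2) = -163*(1 - 2) = -163*(-1) = 163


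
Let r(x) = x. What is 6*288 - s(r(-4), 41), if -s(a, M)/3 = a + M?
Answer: 1839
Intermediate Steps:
s(a, M) = -3*M - 3*a (s(a, M) = -3*(a + M) = -3*(M + a) = -3*M - 3*a)
6*288 - s(r(-4), 41) = 6*288 - (-3*41 - 3*(-4)) = 1728 - (-123 + 12) = 1728 - 1*(-111) = 1728 + 111 = 1839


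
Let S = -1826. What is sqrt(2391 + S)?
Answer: sqrt(565) ≈ 23.770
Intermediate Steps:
sqrt(2391 + S) = sqrt(2391 - 1826) = sqrt(565)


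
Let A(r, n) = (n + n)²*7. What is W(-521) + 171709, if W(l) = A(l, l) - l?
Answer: 7772578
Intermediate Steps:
A(r, n) = 28*n² (A(r, n) = (2*n)²*7 = (4*n²)*7 = 28*n²)
W(l) = -l + 28*l² (W(l) = 28*l² - l = -l + 28*l²)
W(-521) + 171709 = -521*(-1 + 28*(-521)) + 171709 = -521*(-1 - 14588) + 171709 = -521*(-14589) + 171709 = 7600869 + 171709 = 7772578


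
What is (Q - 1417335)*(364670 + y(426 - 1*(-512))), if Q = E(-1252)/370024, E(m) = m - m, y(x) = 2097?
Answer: -519831705945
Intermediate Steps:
E(m) = 0
Q = 0 (Q = 0/370024 = 0*(1/370024) = 0)
(Q - 1417335)*(364670 + y(426 - 1*(-512))) = (0 - 1417335)*(364670 + 2097) = -1417335*366767 = -519831705945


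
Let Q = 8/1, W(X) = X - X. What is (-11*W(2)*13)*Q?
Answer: 0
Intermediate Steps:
W(X) = 0
Q = 8 (Q = 8*1 = 8)
(-11*W(2)*13)*Q = (-11*0*13)*8 = (0*13)*8 = 0*8 = 0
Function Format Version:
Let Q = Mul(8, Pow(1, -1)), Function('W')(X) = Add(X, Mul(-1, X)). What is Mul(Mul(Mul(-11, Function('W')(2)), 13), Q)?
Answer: 0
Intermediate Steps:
Function('W')(X) = 0
Q = 8 (Q = Mul(8, 1) = 8)
Mul(Mul(Mul(-11, Function('W')(2)), 13), Q) = Mul(Mul(Mul(-11, 0), 13), 8) = Mul(Mul(0, 13), 8) = Mul(0, 8) = 0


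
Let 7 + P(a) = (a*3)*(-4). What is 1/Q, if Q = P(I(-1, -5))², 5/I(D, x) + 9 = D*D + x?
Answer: 169/961 ≈ 0.17586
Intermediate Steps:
I(D, x) = 5/(-9 + x + D²) (I(D, x) = 5/(-9 + (D*D + x)) = 5/(-9 + (D² + x)) = 5/(-9 + (x + D²)) = 5/(-9 + x + D²))
P(a) = -7 - 12*a (P(a) = -7 + (a*3)*(-4) = -7 + (3*a)*(-4) = -7 - 12*a)
Q = 961/169 (Q = (-7 - 60/(-9 - 5 + (-1)²))² = (-7 - 60/(-9 - 5 + 1))² = (-7 - 60/(-13))² = (-7 - 60*(-1)/13)² = (-7 - 12*(-5/13))² = (-7 + 60/13)² = (-31/13)² = 961/169 ≈ 5.6864)
1/Q = 1/(961/169) = 169/961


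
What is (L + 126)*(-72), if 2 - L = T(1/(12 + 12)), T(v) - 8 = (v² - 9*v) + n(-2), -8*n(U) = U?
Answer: -69191/8 ≈ -8648.9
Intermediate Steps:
n(U) = -U/8
T(v) = 33/4 + v² - 9*v (T(v) = 8 + ((v² - 9*v) - ⅛*(-2)) = 8 + ((v² - 9*v) + ¼) = 8 + (¼ + v² - 9*v) = 33/4 + v² - 9*v)
L = -3385/576 (L = 2 - (33/4 + (1/(12 + 12))² - 9/(12 + 12)) = 2 - (33/4 + (1/24)² - 9/24) = 2 - (33/4 + (1/24)² - 9*1/24) = 2 - (33/4 + 1/576 - 3/8) = 2 - 1*4537/576 = 2 - 4537/576 = -3385/576 ≈ -5.8767)
(L + 126)*(-72) = (-3385/576 + 126)*(-72) = (69191/576)*(-72) = -69191/8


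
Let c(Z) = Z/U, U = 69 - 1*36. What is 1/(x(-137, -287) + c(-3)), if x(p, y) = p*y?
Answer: 11/432508 ≈ 2.5433e-5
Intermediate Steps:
U = 33 (U = 69 - 36 = 33)
c(Z) = Z/33
1/(x(-137, -287) + c(-3)) = 1/(-137*(-287) + (1/33)*(-3)) = 1/(39319 - 1/11) = 1/(432508/11) = 11/432508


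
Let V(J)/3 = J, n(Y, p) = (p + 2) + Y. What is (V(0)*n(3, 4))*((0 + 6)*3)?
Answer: 0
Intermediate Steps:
n(Y, p) = 2 + Y + p (n(Y, p) = (2 + p) + Y = 2 + Y + p)
V(J) = 3*J
(V(0)*n(3, 4))*((0 + 6)*3) = ((3*0)*(2 + 3 + 4))*((0 + 6)*3) = (0*9)*(6*3) = 0*18 = 0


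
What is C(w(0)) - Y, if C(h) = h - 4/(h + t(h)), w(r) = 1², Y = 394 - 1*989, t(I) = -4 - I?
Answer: 597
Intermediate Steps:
Y = -595 (Y = 394 - 989 = -595)
w(r) = 1
C(h) = 1 + h (C(h) = h - 4/(h + (-4 - h)) = h - 4/(-4) = h - ¼*(-4) = h + 1 = 1 + h)
C(w(0)) - Y = (1 + 1) - 1*(-595) = 2 + 595 = 597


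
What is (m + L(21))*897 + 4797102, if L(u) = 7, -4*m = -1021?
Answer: 20129361/4 ≈ 5.0323e+6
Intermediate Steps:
m = 1021/4 (m = -¼*(-1021) = 1021/4 ≈ 255.25)
(m + L(21))*897 + 4797102 = (1021/4 + 7)*897 + 4797102 = (1049/4)*897 + 4797102 = 940953/4 + 4797102 = 20129361/4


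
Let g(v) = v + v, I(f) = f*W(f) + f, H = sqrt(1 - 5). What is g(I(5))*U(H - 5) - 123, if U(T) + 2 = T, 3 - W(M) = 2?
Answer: -263 + 40*I ≈ -263.0 + 40.0*I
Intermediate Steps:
W(M) = 1 (W(M) = 3 - 1*2 = 3 - 2 = 1)
H = 2*I (H = sqrt(-4) = 2*I ≈ 2.0*I)
U(T) = -2 + T
I(f) = 2*f (I(f) = f*1 + f = f + f = 2*f)
g(v) = 2*v
g(I(5))*U(H - 5) - 123 = (2*(2*5))*(-2 + (2*I - 5)) - 123 = (2*10)*(-2 + (-5 + 2*I)) - 123 = 20*(-7 + 2*I) - 123 = (-140 + 40*I) - 123 = -263 + 40*I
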